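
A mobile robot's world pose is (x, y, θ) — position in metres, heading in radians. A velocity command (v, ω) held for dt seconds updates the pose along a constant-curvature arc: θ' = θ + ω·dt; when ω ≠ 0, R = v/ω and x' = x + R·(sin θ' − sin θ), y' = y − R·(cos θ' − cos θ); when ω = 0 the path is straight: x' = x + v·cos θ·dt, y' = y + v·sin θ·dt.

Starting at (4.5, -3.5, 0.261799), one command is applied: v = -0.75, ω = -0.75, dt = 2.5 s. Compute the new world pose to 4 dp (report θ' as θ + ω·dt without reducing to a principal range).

θ' = 0.2618 + -0.75·2.5 = -1.6132
R = v/ω = -0.75/-0.75 = 1.0000
x' = 4.5 + 1.0000·(sin -1.6132 − sin 0.2618) = 3.2421
y' = -3.5 − 1.0000·(cos -1.6132 − cos 0.2618) = -2.4917

(3.2421, -2.4917, -1.6132)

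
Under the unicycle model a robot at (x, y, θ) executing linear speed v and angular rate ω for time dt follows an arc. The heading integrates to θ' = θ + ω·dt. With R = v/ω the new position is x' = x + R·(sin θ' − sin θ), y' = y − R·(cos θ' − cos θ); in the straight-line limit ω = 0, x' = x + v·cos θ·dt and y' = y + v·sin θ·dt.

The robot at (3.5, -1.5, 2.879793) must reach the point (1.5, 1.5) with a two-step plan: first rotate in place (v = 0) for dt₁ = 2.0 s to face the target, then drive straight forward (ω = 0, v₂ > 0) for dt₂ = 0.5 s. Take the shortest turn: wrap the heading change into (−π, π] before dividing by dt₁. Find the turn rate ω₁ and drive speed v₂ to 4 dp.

ω₁ = -0.3605, v₂ = 7.2111

heading to target = atan2(1.5−-1.5, 1.5−3.5) = 2.1588
Δθ = wrap(2.1588 − 2.8798) = -0.7210; ω₁ = Δθ/dt₁ = -0.3605
distance = √((1.5−3.5)² + (1.5−-1.5)²) = 3.6056; v₂ = distance/dt₂ = 7.2111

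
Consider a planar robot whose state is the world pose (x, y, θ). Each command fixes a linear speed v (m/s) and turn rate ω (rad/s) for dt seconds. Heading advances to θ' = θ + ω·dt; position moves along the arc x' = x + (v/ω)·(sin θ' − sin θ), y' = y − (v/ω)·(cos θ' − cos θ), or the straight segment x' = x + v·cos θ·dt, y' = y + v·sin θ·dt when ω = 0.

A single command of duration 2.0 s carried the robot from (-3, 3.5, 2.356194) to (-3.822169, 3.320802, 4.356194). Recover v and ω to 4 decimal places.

Δθ = 4.356194 − 2.356194 = 2.000000
ω = Δθ/dt = 2.000000/2.0 = 1.0000
R = Δx/(sin θ' − sin θ) = 0.5000
v = R·ω = 0.5000·1.0000 = 0.5000

v = 0.5000, ω = 1.0000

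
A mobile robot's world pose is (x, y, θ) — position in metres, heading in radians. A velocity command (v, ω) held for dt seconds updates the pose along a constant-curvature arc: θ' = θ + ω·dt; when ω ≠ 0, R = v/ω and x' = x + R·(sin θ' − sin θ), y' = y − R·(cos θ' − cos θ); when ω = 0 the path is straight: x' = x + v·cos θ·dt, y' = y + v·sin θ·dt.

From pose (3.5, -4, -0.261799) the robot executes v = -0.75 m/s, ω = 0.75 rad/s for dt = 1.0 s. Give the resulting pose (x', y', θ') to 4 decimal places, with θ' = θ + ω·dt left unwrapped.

(2.7721, -4.0827, 0.4882)

θ' = -0.2618 + 0.75·1.0 = 0.4882
R = v/ω = -0.75/0.75 = -1.0000
x' = 3.5 + -1.0000·(sin 0.4882 − sin -0.2618) = 2.7721
y' = -4 − -1.0000·(cos 0.4882 − cos -0.2618) = -4.0827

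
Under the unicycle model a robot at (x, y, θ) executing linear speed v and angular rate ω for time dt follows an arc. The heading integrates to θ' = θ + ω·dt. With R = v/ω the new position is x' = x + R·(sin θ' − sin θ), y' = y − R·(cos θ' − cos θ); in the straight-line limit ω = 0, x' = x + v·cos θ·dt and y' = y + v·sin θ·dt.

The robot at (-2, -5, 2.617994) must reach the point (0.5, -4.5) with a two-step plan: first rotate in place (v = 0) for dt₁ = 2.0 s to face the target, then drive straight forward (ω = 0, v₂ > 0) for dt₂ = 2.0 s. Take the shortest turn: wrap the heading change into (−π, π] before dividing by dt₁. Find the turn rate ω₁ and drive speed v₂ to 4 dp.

ω₁ = -1.2103, v₂ = 1.2748

heading to target = atan2(-4.5−-5, 0.5−-2) = 0.1974
Δθ = wrap(0.1974 − 2.6180) = -2.4206; ω₁ = Δθ/dt₁ = -1.2103
distance = √((0.5−-2)² + (-4.5−-5)²) = 2.5495; v₂ = distance/dt₂ = 1.2748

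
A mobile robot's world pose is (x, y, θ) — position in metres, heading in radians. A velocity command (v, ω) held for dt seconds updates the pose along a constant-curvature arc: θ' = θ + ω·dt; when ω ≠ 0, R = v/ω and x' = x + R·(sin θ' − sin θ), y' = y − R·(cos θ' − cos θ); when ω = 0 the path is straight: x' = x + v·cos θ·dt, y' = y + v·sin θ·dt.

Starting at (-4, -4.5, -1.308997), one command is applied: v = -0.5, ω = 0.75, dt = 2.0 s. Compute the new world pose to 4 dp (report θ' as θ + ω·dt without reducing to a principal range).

(-4.7705, -4.0180, 0.1910)

θ' = -1.3090 + 0.75·2.0 = 0.1910
R = v/ω = -0.5/0.75 = -0.6667
x' = -4 + -0.6667·(sin 0.1910 − sin -1.3090) = -4.7705
y' = -4.5 − -0.6667·(cos 0.1910 − cos -1.3090) = -4.0180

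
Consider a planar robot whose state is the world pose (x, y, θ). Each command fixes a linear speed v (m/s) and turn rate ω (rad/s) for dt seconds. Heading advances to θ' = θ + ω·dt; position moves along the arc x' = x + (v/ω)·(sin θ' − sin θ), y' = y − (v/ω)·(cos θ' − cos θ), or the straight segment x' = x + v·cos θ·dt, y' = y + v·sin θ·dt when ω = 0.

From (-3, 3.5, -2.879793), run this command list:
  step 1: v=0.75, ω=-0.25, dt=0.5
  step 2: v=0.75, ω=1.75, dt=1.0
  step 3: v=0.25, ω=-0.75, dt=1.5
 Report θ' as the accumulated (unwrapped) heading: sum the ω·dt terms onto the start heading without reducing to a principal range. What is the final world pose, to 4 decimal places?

step 1: θ'=-3.0048 (R=-3.0000) → pose (-3.3673, 3.4258, -3.0048)
step 2: θ'=-1.2548 (R=0.4286) → pose (-3.7162, 2.8680, -1.2548)
step 3: θ'=-2.3798 (R=-0.3333) → pose (-3.8030, 2.5233, -2.3798)

(-3.8030, 2.5233, -2.3798)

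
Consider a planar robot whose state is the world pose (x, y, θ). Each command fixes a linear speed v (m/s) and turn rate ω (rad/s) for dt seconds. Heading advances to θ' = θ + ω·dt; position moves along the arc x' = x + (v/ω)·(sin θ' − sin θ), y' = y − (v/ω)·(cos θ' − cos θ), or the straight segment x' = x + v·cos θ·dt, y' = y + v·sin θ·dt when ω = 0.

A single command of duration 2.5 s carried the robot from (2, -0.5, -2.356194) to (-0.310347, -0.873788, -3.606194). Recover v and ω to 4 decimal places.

v = 1.0000, ω = -0.5000

Δθ = -3.606194 − -2.356194 = -1.250000
ω = Δθ/dt = -1.250000/2.5 = -0.5000
R = Δx/(sin θ' − sin θ) = -2.0000
v = R·ω = -2.0000·-0.5000 = 1.0000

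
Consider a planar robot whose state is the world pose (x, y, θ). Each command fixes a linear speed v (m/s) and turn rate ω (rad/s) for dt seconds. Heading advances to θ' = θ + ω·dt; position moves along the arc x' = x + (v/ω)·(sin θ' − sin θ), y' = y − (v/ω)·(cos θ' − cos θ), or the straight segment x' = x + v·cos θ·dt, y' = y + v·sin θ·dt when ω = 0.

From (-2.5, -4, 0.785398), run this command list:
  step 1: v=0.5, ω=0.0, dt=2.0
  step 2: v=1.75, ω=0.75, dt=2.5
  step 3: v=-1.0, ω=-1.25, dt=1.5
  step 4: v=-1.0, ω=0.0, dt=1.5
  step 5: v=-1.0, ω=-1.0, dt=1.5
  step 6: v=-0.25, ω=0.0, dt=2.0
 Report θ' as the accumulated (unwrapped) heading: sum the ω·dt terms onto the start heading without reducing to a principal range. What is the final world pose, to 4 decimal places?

step 1: θ'=0.7854 (straight) → pose (-1.7929, -3.2929, 0.7854)
step 2: θ'=2.6604 (R=2.3333) → pose (-2.3629, 0.4254, 2.6604)
step 3: θ'=0.7854 (R=0.8000) → pose (-2.1674, -0.8495, 0.7854)
step 4: θ'=0.7854 (straight) → pose (-3.2281, -1.9101, 0.7854)
step 5: θ'=-0.7146 (R=1.0000) → pose (-4.5905, -1.9584, -0.7146)
step 6: θ'=-0.7146 (straight) → pose (-4.9682, -1.6307, -0.7146)

(-4.9682, -1.6307, -0.7146)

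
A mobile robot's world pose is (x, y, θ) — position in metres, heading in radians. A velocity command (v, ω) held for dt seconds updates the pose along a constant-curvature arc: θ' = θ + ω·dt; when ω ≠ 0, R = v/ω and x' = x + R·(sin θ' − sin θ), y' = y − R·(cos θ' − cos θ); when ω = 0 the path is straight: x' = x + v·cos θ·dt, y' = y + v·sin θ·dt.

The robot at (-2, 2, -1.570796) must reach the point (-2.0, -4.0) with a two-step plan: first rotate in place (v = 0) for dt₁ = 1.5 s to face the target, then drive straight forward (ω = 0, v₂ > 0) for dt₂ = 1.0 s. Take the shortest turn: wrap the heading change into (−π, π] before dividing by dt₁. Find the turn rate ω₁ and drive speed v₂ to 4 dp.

ω₁ = 0.0000, v₂ = 6.0000

heading to target = atan2(-4−2, -2−-2) = -1.5708
Δθ = wrap(-1.5708 − -1.5708) = 0.0000; ω₁ = Δθ/dt₁ = 0.0000
distance = √((-2−-2)² + (-4−2)²) = 6.0000; v₂ = distance/dt₂ = 6.0000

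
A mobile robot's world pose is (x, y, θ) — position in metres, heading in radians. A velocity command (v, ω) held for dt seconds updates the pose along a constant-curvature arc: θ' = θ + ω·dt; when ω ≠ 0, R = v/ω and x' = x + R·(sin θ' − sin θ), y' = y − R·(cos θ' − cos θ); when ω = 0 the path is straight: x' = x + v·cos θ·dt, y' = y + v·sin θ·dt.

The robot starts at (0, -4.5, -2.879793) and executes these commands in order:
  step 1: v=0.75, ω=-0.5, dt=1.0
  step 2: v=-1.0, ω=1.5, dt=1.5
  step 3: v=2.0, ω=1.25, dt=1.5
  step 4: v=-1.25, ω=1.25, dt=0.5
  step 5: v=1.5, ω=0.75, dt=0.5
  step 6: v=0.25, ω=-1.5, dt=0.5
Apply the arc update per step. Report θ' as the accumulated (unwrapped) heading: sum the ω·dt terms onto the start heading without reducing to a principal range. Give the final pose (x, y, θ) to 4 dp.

step 1: θ'=-3.3798 (R=-1.5000) → pose (-0.7422, -4.5088, -3.3798)
step 2: θ'=-1.1298 (R=-0.6667) → pose (0.0180, -3.5764, -1.1298)
step 3: θ'=0.7452 (R=1.6000) → pose (2.5499, -4.0693, 0.7452)
step 4: θ'=1.3702 (R=-1.0000) → pose (2.2481, -4.6050, 1.3702)
step 5: θ'=1.7452 (R=2.0000) → pose (2.2579, -3.8595, 1.7452)
step 6: θ'=0.9952 (R=-0.1667) → pose (2.2822, -3.7398, 0.9952)

(2.2822, -3.7398, 0.9952)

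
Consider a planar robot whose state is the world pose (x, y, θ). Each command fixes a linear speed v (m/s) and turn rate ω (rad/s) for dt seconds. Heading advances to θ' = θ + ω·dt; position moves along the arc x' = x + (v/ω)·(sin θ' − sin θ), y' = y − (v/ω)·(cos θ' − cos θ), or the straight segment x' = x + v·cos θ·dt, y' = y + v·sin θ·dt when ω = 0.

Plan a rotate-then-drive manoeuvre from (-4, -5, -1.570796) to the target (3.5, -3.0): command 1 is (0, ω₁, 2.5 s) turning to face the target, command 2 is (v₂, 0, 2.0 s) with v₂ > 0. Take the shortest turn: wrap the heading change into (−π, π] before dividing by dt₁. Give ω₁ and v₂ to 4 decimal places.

heading to target = atan2(-3−-5, 3.5−-4) = 0.2606
Δθ = wrap(0.2606 − -1.5708) = 1.8314; ω₁ = Δθ/dt₁ = 0.7326
distance = √((3.5−-4)² + (-3−-5)²) = 7.7621; v₂ = distance/dt₂ = 3.8810

ω₁ = 0.7326, v₂ = 3.8810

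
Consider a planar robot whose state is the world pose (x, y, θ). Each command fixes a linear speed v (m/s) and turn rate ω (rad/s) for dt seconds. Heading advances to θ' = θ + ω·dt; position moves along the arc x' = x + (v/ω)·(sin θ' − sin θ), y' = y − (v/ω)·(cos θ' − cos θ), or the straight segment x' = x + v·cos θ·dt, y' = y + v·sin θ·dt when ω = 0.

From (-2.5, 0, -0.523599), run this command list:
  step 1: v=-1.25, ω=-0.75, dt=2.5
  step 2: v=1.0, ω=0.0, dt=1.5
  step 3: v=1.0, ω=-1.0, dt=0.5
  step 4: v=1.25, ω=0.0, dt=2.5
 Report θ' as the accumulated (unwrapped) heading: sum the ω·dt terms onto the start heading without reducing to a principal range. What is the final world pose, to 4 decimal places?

(-7.3679, 0.6700, -2.8986)

step 1: θ'=-2.3986 (R=1.6667) → pose (-2.7942, 2.6708, -2.3986)
step 2: θ'=-2.3986 (straight) → pose (-3.8988, 1.6560, -2.3986)
step 3: θ'=-2.8986 (R=-1.0000) → pose (-4.3347, 1.4219, -2.8986)
step 4: θ'=-2.8986 (straight) → pose (-7.3679, 0.6700, -2.8986)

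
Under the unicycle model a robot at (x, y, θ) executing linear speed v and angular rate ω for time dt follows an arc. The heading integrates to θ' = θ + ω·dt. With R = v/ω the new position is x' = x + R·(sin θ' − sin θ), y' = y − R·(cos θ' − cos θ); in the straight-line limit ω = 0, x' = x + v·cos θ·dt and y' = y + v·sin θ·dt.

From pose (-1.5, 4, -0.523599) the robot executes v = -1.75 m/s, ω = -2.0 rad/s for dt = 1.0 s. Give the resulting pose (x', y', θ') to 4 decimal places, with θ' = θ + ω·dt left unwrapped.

θ' = -0.5236 + -2.0·1.0 = -2.5236
R = v/ω = -1.75/-2.0 = 0.8750
x' = -1.5 + 0.8750·(sin -2.5236 − sin -0.5236) = -1.5695
y' = 4 − 0.8750·(cos -2.5236 − cos -0.5236) = 5.4709

(-1.5695, 5.4709, -2.5236)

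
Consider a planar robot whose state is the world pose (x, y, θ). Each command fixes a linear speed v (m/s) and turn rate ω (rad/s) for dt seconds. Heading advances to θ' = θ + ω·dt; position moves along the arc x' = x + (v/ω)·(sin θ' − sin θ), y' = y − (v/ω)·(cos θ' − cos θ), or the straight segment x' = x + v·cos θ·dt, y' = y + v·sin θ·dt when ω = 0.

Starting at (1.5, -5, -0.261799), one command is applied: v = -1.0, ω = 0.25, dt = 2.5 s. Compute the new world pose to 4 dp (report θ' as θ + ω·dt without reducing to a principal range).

(-0.9563, -5.1246, 0.3632)

θ' = -0.2618 + 0.25·2.5 = 0.3632
R = v/ω = -1.0/0.25 = -4.0000
x' = 1.5 + -4.0000·(sin 0.3632 − sin -0.2618) = -0.9563
y' = -5 − -4.0000·(cos 0.3632 − cos -0.2618) = -5.1246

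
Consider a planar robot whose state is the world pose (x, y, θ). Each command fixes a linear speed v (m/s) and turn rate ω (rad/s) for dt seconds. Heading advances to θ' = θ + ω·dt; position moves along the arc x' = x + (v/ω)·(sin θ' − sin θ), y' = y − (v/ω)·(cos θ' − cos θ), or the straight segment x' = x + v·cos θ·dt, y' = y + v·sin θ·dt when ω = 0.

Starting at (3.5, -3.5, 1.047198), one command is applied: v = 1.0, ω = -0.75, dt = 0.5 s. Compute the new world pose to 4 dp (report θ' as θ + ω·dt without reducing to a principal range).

θ' = 1.0472 + -0.75·0.5 = 0.6722
R = v/ω = 1.0/-0.75 = -1.3333
x' = 3.5 + -1.3333·(sin 0.6722 − sin 1.0472) = 3.8244
y' = -3.5 − -1.3333·(cos 0.6722 − cos 1.0472) = -3.1234

(3.8244, -3.1234, 0.6722)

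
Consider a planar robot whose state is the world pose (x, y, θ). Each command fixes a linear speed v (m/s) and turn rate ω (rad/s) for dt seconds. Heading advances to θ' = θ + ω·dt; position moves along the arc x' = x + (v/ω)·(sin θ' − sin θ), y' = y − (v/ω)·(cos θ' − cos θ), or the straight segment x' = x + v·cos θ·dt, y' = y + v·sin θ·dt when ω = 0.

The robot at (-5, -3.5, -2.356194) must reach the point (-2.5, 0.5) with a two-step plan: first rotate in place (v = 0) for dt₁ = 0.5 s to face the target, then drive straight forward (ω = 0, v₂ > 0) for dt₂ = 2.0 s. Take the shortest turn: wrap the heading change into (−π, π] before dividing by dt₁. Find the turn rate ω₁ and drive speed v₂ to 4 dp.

heading to target = atan2(0.5−-3.5, -2.5−-5) = 1.0122
Δθ = wrap(1.0122 − -2.3562) = -2.9148; ω₁ = Δθ/dt₁ = -5.8296
distance = √((-2.5−-5)² + (0.5−-3.5)²) = 4.7170; v₂ = distance/dt₂ = 2.3585

ω₁ = -5.8296, v₂ = 2.3585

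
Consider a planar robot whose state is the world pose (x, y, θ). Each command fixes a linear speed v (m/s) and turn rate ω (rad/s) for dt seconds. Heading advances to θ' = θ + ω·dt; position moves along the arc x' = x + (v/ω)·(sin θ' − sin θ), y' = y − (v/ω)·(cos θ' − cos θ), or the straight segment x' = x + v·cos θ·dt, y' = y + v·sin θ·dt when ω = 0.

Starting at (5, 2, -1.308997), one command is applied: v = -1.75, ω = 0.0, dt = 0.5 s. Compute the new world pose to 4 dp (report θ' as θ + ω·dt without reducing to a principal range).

θ' = -1.3090 + 0.0·0.5 = -1.3090
ω = 0 → straight: x' = 5 + -1.75·cos(-1.3090)·0.5 = 4.7735
y' = 2 + -1.75·sin(-1.3090)·0.5 = 2.8452

(4.7735, 2.8452, -1.3090)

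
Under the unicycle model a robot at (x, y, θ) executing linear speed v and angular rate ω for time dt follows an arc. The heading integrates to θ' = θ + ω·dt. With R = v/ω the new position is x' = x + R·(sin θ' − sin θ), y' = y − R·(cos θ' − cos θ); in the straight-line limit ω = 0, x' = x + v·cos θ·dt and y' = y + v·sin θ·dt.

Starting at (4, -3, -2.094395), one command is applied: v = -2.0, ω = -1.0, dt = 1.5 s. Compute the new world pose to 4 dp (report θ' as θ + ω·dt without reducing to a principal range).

θ' = -2.0944 + -1.0·1.5 = -3.5944
R = v/ω = -2.0/-1.0 = 2.0000
x' = 4 + 2.0000·(sin -3.5944 − sin -2.0944) = 6.6070
y' = -3 − 2.0000·(cos -3.5944 − cos -2.0944) = -2.2016

(6.6070, -2.2016, -3.5944)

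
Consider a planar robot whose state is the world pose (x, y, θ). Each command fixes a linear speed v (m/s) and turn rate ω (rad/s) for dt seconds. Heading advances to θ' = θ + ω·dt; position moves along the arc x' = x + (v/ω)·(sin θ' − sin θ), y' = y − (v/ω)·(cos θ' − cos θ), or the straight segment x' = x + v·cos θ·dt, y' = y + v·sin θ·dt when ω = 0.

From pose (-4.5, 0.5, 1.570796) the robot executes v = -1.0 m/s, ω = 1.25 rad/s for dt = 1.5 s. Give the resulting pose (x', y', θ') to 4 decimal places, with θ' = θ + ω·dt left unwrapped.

(-3.4604, -0.2633, 3.4458)

θ' = 1.5708 + 1.25·1.5 = 3.4458
R = v/ω = -1.0/1.25 = -0.8000
x' = -4.5 + -0.8000·(sin 3.4458 − sin 1.5708) = -3.4604
y' = 0.5 − -0.8000·(cos 3.4458 − cos 1.5708) = -0.2633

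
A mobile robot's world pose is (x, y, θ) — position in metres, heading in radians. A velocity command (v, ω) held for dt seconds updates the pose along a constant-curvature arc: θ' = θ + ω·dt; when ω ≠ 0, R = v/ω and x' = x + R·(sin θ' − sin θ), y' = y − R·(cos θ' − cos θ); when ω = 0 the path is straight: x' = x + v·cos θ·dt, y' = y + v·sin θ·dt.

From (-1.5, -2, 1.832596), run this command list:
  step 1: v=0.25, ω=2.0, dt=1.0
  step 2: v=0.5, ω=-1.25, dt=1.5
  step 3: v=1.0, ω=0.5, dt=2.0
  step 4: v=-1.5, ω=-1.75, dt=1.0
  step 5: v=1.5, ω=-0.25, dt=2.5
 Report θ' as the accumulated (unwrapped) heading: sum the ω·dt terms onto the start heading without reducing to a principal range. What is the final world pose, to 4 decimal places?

(-0.8603, 1.1645, 0.5826)

step 1: θ'=3.8326 (R=0.1250) → pose (-1.7004, -1.9360, 3.8326)
step 2: θ'=1.9576 (R=-0.4000) → pose (-2.3258, -1.7787, 1.9576)
step 3: θ'=2.9576 (R=2.0000) → pose (-3.8121, -0.5669, 2.9576)
step 4: θ'=1.2076 (R=0.8571) → pose (-3.1677, -1.7141, 1.2076)
step 5: θ'=0.5826 (R=-6.0000) → pose (-0.8603, 1.1645, 0.5826)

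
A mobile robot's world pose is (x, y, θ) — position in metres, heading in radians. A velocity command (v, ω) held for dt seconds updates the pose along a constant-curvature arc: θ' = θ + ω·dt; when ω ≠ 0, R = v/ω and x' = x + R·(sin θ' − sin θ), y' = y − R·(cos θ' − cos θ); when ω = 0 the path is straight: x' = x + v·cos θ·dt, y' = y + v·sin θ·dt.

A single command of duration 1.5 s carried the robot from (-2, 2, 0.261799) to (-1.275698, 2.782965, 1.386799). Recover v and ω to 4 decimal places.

v = 0.7500, ω = 0.7500

Δθ = 1.386799 − 0.261799 = 1.125000
ω = Δθ/dt = 1.125000/1.5 = 0.7500
R = −Δy/(cos θ' − cos θ) = 1.0000
v = R·ω = 1.0000·0.7500 = 0.7500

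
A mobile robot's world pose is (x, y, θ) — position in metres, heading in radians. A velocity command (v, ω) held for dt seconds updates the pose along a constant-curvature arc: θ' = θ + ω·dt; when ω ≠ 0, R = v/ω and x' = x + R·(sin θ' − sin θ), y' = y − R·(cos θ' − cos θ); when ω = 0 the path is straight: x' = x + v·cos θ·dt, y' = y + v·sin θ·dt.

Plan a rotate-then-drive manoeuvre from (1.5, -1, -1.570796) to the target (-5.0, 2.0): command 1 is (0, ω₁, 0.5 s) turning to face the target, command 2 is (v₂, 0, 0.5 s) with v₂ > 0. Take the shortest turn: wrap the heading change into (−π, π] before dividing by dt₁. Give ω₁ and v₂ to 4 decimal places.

ω₁ = -4.0064, v₂ = 14.3178

heading to target = atan2(2−-1, -5−1.5) = 2.7092
Δθ = wrap(2.7092 − -1.5708) = -2.0032; ω₁ = Δθ/dt₁ = -4.0064
distance = √((-5−1.5)² + (2−-1)²) = 7.1589; v₂ = distance/dt₂ = 14.3178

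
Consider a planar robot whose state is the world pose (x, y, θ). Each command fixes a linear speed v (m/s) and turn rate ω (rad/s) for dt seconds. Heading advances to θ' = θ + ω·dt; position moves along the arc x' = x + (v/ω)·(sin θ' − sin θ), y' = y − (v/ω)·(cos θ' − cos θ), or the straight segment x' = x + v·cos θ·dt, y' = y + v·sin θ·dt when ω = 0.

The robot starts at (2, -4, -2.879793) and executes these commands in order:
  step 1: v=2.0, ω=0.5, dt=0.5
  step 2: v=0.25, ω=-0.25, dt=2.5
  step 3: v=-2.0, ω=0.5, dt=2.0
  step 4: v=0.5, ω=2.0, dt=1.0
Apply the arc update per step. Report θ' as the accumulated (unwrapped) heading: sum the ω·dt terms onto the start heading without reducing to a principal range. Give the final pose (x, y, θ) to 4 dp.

(4.1564, -3.4511, -0.2548)

step 1: θ'=-2.6298 (R=4.0000) → pose (1.0763, -4.3762, -2.6298)
step 2: θ'=-3.2548 (R=-1.0000) → pose (0.4736, -4.4980, -3.2548)
step 3: θ'=-2.2548 (R=-4.0000) → pose (4.0256, -3.0512, -2.2548)
step 4: θ'=-0.2548 (R=0.2500) → pose (4.1564, -3.4511, -0.2548)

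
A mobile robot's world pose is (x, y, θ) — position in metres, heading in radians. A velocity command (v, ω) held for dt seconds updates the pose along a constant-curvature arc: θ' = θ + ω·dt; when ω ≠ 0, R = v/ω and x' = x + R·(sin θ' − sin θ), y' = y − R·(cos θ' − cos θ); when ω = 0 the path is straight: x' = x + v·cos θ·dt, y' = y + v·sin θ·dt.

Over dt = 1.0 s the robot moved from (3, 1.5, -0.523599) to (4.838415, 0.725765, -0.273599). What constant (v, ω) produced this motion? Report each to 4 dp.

Δθ = -0.273599 − -0.523599 = 0.250000
ω = Δθ/dt = 0.250000/1.0 = 0.2500
R = Δx/(sin θ' − sin θ) = 8.0000
v = R·ω = 8.0000·0.2500 = 2.0000

v = 2.0000, ω = 0.2500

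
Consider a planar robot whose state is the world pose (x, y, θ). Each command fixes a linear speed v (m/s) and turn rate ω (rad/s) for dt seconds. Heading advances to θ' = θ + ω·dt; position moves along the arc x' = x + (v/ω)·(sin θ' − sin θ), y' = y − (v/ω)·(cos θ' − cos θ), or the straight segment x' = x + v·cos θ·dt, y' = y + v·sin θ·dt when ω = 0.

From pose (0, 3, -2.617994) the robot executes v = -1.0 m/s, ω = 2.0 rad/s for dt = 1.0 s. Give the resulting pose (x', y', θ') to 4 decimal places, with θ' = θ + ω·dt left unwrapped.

θ' = -2.6180 + 2.0·1.0 = -0.6180
R = v/ω = -1.0/2.0 = -0.5000
x' = 0 + -0.5000·(sin -0.6180 − sin -2.6180) = 0.0397
y' = 3 − -0.5000·(cos -0.6180 − cos -2.6180) = 3.8405

(0.0397, 3.8405, -0.6180)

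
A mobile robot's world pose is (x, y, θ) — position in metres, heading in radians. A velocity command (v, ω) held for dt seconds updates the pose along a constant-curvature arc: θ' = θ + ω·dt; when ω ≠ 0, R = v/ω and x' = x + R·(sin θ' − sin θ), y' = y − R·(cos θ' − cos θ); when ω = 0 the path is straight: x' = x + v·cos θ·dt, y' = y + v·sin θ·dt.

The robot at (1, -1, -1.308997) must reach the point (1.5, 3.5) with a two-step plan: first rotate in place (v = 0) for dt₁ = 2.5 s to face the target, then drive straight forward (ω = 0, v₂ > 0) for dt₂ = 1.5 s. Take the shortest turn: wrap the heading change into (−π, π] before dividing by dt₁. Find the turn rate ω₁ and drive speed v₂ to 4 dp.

ω₁ = 1.1077, v₂ = 3.0185

heading to target = atan2(3.5−-1, 1.5−1) = 1.4601
Δθ = wrap(1.4601 − -1.3090) = 2.7691; ω₁ = Δθ/dt₁ = 1.1077
distance = √((1.5−1)² + (3.5−-1)²) = 4.5277; v₂ = distance/dt₂ = 3.0185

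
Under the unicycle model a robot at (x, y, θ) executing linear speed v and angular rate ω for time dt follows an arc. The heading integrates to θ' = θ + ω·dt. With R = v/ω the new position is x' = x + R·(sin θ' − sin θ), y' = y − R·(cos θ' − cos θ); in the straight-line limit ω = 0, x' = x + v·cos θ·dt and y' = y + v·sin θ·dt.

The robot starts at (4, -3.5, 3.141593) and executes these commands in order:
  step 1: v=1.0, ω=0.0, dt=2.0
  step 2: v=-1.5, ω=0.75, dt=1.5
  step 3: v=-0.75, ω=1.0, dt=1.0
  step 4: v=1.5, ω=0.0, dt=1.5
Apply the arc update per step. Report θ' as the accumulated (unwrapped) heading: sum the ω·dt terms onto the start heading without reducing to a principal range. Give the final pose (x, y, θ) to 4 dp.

(4.9497, -3.5575, 5.2666)

step 1: θ'=3.1416 (straight) → pose (2.0000, -3.5000, 3.1416)
step 2: θ'=4.2666 (R=-2.0000) → pose (3.8045, -2.3624, 4.2666)
step 3: θ'=5.2666 (R=-0.7500) → pose (3.7656, -1.6443, 5.2666)
step 4: θ'=5.2666 (straight) → pose (4.9497, -3.5575, 5.2666)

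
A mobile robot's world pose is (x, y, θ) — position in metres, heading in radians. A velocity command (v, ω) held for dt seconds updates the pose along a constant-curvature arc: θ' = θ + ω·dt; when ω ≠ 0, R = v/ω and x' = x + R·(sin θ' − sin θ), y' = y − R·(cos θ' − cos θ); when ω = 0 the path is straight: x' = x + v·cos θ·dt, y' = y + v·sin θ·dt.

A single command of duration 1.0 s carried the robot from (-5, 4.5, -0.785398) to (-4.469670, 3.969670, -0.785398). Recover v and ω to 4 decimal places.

Δθ = -0.785398 − -0.785398 = 0.000000
ω = Δθ/dt = 0.000000/1.0 = 0.0000
ω = 0 → v = (Δx·cos θ + Δy·sin θ)/dt = 0.7500

v = 0.7500, ω = 0.0000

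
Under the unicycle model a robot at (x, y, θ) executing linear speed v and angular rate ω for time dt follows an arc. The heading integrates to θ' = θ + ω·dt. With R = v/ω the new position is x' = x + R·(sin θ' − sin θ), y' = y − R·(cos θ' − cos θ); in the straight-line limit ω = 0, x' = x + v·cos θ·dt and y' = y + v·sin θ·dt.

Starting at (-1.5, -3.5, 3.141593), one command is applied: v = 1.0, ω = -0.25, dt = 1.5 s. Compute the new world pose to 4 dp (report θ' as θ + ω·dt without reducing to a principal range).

(-2.9651, -3.2220, 2.7666)

θ' = 3.1416 + -0.25·1.5 = 2.7666
R = v/ω = 1.0/-0.25 = -4.0000
x' = -1.5 + -4.0000·(sin 2.7666 − sin 3.1416) = -2.9651
y' = -3.5 − -4.0000·(cos 2.7666 − cos 3.1416) = -3.2220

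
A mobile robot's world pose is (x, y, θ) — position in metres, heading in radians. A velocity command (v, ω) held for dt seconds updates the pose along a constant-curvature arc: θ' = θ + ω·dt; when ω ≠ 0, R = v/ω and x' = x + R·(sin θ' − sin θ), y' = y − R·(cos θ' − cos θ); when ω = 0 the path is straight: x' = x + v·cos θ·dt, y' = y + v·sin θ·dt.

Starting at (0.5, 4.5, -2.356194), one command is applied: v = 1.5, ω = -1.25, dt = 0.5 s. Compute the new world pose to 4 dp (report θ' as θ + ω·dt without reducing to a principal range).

θ' = -2.3562 + -1.25·0.5 = -2.9812
R = v/ω = 1.5/-1.25 = -1.2000
x' = 0.5 + -1.2000·(sin -2.9812 − sin -2.3562) = -0.1569
y' = 4.5 − -1.2000·(cos -2.9812 − cos -2.3562) = 4.1639

(-0.1569, 4.1639, -2.9812)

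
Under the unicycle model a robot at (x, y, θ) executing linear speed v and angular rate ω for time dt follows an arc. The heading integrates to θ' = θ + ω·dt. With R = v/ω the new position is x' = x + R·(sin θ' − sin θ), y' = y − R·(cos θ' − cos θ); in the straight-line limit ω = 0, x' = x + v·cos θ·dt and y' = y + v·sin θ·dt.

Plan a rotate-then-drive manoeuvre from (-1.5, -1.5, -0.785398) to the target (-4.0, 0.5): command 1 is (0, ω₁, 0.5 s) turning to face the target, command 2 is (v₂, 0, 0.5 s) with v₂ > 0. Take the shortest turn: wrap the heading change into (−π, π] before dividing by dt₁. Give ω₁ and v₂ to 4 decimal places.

ω₁ = -6.0619, v₂ = 6.4031

heading to target = atan2(0.5−-1.5, -4−-1.5) = 2.4669
Δθ = wrap(2.4669 − -0.7854) = -3.0309; ω₁ = Δθ/dt₁ = -6.0619
distance = √((-4−-1.5)² + (0.5−-1.5)²) = 3.2016; v₂ = distance/dt₂ = 6.4031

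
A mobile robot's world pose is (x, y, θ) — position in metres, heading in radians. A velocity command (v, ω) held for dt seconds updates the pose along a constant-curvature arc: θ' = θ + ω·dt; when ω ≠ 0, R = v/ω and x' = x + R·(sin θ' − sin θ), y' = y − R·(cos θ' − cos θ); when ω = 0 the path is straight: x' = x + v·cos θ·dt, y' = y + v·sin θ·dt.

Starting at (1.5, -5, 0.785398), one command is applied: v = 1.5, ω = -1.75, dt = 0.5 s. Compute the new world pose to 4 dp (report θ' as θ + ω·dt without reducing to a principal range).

θ' = 0.7854 + -1.75·0.5 = -0.0896
R = v/ω = 1.5/-1.75 = -0.8571
x' = 1.5 + -0.8571·(sin -0.0896 − sin 0.7854) = 2.1828
y' = -5 − -0.8571·(cos -0.0896 − cos 0.7854) = -4.7524

(2.1828, -4.7524, -0.0896)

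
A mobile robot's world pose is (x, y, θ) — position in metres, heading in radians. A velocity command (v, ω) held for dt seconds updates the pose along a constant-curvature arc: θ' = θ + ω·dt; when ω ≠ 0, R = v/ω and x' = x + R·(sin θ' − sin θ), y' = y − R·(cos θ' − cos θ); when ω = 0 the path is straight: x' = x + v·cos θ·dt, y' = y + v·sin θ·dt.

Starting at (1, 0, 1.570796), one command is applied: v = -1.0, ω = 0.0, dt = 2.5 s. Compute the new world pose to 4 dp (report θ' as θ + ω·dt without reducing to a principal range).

θ' = 1.5708 + 0.0·2.5 = 1.5708
ω = 0 → straight: x' = 1 + -1.0·cos(1.5708)·2.5 = 1.0000
y' = 0 + -1.0·sin(1.5708)·2.5 = -2.5000

(1.0000, -2.5000, 1.5708)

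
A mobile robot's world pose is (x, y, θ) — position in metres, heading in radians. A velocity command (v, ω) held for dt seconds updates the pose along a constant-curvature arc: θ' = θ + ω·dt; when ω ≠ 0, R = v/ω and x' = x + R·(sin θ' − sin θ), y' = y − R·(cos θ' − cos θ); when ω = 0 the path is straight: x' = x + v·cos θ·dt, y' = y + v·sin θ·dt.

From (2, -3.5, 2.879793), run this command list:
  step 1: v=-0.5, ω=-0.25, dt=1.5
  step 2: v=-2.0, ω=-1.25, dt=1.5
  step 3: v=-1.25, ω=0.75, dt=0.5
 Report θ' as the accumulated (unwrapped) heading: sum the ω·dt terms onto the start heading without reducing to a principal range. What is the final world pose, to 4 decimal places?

(2.2375, -6.8564, 1.0048)

step 1: θ'=2.5048 (R=2.0000) → pose (2.6716, -3.8238, 2.5048)
step 2: θ'=0.6298 (R=1.6000) → pose (2.6626, -6.4033, 0.6298)
step 3: θ'=1.0048 (R=-1.6667) → pose (2.2375, -6.8564, 1.0048)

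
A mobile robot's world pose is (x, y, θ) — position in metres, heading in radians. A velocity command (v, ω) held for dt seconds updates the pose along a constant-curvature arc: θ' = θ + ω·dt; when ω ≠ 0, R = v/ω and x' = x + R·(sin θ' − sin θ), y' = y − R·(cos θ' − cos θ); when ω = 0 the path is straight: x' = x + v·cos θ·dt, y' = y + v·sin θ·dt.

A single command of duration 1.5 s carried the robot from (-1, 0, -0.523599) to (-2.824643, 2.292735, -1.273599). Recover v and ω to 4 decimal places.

Δθ = -1.273599 − -0.523599 = -0.750000
ω = Δθ/dt = -0.750000/1.5 = -0.5000
R = −Δy/(cos θ' − cos θ) = 4.0000
v = R·ω = 4.0000·-0.5000 = -2.0000

v = -2.0000, ω = -0.5000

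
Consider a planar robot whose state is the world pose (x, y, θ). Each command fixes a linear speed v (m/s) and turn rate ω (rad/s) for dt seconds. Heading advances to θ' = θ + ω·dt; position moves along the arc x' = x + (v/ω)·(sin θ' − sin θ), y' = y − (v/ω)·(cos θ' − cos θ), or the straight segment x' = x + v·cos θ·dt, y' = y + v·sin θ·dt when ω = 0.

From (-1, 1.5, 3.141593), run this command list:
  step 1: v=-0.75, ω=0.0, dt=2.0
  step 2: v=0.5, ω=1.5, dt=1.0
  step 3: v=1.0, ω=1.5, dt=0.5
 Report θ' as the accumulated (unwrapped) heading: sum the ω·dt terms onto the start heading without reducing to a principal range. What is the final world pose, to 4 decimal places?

step 1: θ'=3.1416 (straight) → pose (0.5000, 1.5000, 3.1416)
step 2: θ'=4.6416 (R=0.3333) → pose (0.1675, 1.1902, 4.6416)
step 3: θ'=5.3916 (R=0.6667) → pose (0.3138, 0.7243, 5.3916)

(0.3138, 0.7243, 5.3916)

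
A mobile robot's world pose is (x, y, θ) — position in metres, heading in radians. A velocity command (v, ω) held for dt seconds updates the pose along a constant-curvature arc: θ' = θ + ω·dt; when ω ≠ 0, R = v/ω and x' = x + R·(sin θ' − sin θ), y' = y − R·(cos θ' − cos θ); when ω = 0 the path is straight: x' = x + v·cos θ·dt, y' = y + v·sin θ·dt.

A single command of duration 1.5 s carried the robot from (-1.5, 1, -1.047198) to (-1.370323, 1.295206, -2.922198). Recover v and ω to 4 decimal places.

v = -0.2500, ω = -1.2500

Δθ = -2.922198 − -1.047198 = -1.875000
ω = Δθ/dt = -1.875000/1.5 = -1.2500
R = −Δy/(cos θ' − cos θ) = 0.2000
v = R·ω = 0.2000·-1.2500 = -0.2500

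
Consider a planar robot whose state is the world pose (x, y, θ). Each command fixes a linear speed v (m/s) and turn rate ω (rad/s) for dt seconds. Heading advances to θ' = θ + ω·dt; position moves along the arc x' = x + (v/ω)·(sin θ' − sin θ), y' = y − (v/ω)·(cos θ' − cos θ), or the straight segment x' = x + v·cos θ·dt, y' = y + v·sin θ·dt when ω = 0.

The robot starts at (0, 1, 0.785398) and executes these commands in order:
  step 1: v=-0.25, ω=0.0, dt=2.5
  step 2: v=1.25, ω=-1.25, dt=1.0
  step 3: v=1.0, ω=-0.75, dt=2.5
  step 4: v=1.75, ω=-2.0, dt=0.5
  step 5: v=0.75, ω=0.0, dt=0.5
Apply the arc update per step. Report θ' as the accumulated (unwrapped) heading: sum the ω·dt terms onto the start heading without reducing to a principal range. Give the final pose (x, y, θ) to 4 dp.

(-0.0946, -1.5499, -3.3396)

step 1: θ'=0.7854 (straight) → pose (-0.4419, 0.5581, 0.7854)
step 2: θ'=-0.4646 (R=-1.0000) → pose (0.7132, 0.7450, -0.4646)
step 3: θ'=-2.3396 (R=-1.3333) → pose (1.0741, -1.3741, -2.3396)
step 4: θ'=-3.3396 (R=-0.8750) → pose (0.2731, -1.6236, -3.3396)
step 5: θ'=-3.3396 (straight) → pose (-0.0946, -1.5499, -3.3396)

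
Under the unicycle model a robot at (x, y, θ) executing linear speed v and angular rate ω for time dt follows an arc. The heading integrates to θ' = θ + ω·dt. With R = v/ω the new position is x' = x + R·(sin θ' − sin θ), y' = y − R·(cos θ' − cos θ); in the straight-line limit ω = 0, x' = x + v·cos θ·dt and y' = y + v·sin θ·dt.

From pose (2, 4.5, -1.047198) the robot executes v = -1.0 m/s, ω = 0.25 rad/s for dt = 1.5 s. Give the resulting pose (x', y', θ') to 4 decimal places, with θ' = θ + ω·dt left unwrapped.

(1.0267, 5.6298, -0.6722)

θ' = -1.0472 + 0.25·1.5 = -0.6722
R = v/ω = -1.0/0.25 = -4.0000
x' = 2 + -4.0000·(sin -0.6722 − sin -1.0472) = 1.0267
y' = 4.5 − -4.0000·(cos -0.6722 − cos -1.0472) = 5.6298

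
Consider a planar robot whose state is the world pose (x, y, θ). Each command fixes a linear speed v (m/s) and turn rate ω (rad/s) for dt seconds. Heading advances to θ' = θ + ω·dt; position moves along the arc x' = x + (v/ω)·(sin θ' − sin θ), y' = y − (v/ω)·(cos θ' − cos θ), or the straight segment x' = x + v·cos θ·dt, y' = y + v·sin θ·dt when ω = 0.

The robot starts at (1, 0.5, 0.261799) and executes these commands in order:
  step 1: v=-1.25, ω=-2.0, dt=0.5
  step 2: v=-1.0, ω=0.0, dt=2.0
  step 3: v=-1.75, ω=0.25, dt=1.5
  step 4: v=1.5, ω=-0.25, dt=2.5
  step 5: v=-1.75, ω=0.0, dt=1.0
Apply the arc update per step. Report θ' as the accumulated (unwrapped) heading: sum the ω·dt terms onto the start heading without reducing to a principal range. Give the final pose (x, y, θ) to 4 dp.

step 1: θ'=-0.7382 (R=0.6250) → pose (0.4176, 0.6414, -0.7382)
step 2: θ'=-0.7382 (straight) → pose (-1.0617, 1.9873, -0.7382)
step 3: θ'=-0.3632 (R=-7.0000) → pose (-3.2856, 3.3529, -0.3632)
step 4: θ'=-0.9882 (R=-6.0000) → pose (-0.4069, 1.0455, -0.9882)
step 5: θ'=-0.9882 (straight) → pose (-1.3698, 2.5068, -0.9882)

(-1.3698, 2.5068, -0.9882)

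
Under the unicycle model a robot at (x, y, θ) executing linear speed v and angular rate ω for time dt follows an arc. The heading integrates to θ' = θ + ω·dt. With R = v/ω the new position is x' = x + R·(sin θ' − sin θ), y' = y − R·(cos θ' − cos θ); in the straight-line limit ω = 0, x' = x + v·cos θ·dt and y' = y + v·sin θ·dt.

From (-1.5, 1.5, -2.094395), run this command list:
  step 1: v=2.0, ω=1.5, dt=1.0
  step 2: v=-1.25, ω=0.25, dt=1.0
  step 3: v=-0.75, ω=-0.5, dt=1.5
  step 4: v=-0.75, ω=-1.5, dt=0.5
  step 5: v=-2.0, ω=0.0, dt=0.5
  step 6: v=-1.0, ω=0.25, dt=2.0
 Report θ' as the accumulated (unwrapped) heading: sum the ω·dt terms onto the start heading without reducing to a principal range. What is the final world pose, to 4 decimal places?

step 1: θ'=-0.5944 (R=1.3333) → pose (-1.0920, -0.2713, -0.5944)
step 2: θ'=-0.3444 (R=-5.0000) → pose (-2.2039, 0.2926, -0.3444)
step 3: θ'=-1.0944 (R=1.5000) → pose (-3.0304, 1.0167, -1.0944)
step 4: θ'=-1.8444 (R=0.5000) → pose (-3.0675, 1.3811, -1.8444)
step 5: θ'=-1.8444 (straight) → pose (-2.7973, 2.3439, -1.8444)
step 6: θ'=-1.3444 (R=-4.0000) → pose (-2.7506, 4.3226, -1.3444)

(-2.7506, 4.3226, -1.3444)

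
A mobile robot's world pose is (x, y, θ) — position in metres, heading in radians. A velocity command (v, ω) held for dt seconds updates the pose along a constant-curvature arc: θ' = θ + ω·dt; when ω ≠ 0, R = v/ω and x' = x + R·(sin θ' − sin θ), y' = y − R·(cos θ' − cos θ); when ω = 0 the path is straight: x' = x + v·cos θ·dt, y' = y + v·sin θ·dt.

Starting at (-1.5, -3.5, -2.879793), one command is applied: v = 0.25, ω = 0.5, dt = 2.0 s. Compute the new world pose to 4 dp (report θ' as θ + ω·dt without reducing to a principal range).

θ' = -2.8798 + 0.5·2.0 = -1.8798
R = v/ω = 0.25/0.5 = 0.5000
x' = -1.5 + 0.5000·(sin -1.8798 − sin -2.8798) = -1.8469
y' = -3.5 − 0.5000·(cos -1.8798 − cos -2.8798) = -3.8309

(-1.8469, -3.8309, -1.8798)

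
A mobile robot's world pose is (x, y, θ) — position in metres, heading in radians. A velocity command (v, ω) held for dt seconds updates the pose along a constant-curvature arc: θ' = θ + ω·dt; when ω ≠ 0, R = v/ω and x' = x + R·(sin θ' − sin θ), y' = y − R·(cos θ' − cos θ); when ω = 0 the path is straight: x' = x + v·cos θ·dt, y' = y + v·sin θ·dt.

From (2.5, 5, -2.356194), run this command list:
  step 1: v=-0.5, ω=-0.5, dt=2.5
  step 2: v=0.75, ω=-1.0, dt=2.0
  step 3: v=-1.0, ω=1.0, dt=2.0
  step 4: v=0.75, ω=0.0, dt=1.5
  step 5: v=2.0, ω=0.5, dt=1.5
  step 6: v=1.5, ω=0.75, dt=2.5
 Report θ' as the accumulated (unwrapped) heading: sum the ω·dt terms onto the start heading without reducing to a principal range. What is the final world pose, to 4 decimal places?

step 1: θ'=-3.6062 (R=1.0000) → pose (3.6552, 5.1869, -3.6062)
step 2: θ'=-5.6062 (R=-0.7500) → pose (3.5214, 6.4420, -5.6062)
step 3: θ'=-3.6062 (R=-1.0000) → pose (3.6998, 4.7685, -3.6062)
step 4: θ'=-3.6062 (straight) → pose (2.6940, 5.2726, -3.6062)
step 5: θ'=-2.8562 (R=4.0000) → pose (-0.2244, 5.5348, -2.8562)
step 6: θ'=-0.9812 (R=2.0000) → pose (-1.3237, 2.5036, -0.9812)

(-1.3237, 2.5036, -0.9812)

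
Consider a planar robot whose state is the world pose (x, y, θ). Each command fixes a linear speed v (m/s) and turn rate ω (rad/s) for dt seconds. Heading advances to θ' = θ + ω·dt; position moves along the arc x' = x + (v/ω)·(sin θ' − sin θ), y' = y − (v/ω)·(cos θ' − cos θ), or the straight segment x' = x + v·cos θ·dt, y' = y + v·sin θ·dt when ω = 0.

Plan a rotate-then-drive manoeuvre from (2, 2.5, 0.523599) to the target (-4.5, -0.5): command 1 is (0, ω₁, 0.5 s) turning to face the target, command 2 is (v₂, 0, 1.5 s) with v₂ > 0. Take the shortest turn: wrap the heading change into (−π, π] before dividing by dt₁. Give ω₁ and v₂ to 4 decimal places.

heading to target = atan2(-0.5−2.5, -4.5−2) = -2.7092
Δθ = wrap(-2.7092 − 0.5236) = 3.0504; ω₁ = Δθ/dt₁ = 6.1008
distance = √((-4.5−2)² + (-0.5−2.5)²) = 7.1589; v₂ = distance/dt₂ = 4.7726

ω₁ = 6.1008, v₂ = 4.7726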